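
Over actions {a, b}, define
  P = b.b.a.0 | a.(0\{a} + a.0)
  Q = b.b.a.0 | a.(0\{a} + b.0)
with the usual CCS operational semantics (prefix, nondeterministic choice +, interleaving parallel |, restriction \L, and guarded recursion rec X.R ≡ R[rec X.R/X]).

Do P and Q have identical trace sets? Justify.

P's transition system — 12 states:
  p0 = b.b.a.0 | a.(0\{a} + a.0) | —a→ p1, —b→ p2
  p1 = b.b.a.0 | (0\{a} + a.0) | —a→ p3, —b→ p4
  p2 = b.a.0 | a.(0\{a} + a.0) | —a→ p4, —b→ p5
  p3 = b.b.a.0 | 0 | —b→ p6
  p4 = b.a.0 | (0\{a} + a.0) | —a→ p6, —b→ p7
  p5 = a.0 | a.(0\{a} + a.0) | —a→ p7, —a→ p8
  p6 = b.a.0 | 0 | —b→ p9
  p7 = a.0 | (0\{a} + a.0) | —a→ p10, —a→ p9
  p8 = 0 | a.(0\{a} + a.0) | —a→ p10
  p9 = a.0 | 0 | —a→ p11
  p10 = 0 | (0\{a} + a.0) | —a→ p11
  p11 = 0 | 0 | stopped
Q's transition system — 12 states:
  q0 = b.b.a.0 | a.(0\{a} + b.0) | —a→ q1, —b→ q2
  q1 = b.b.a.0 | (0\{a} + b.0) | —b→ q3, —b→ q4
  q2 = b.a.0 | a.(0\{a} + b.0) | —a→ q3, —b→ q5
  q3 = b.a.0 | (0\{a} + b.0) | —b→ q6, —b→ q7
  q4 = b.b.a.0 | 0 | —b→ q7
  q5 = a.0 | a.(0\{a} + b.0) | —a→ q6, —a→ q8
  q6 = a.0 | (0\{a} + b.0) | —a→ q9, —b→ q10
  q7 = b.a.0 | 0 | —b→ q10
  q8 = 0 | a.(0\{a} + b.0) | —a→ q9
  q9 = 0 | (0\{a} + b.0) | —b→ q11
  q10 = a.0 | 0 | —a→ q11
  q11 = 0 | 0 | stopped
Trace ⟨aa⟩ through P, begin at {p0}:
  after a @ step 1: {p1}
  after a @ step 2: {p3}
  — P admits the full trace.
Trace ⟨aa⟩ through Q, begin at {q0}:
  after a @ step 1: {q1}
  after a @ step 2: ∅ (Q stuck)

NO — witness ⟨aa⟩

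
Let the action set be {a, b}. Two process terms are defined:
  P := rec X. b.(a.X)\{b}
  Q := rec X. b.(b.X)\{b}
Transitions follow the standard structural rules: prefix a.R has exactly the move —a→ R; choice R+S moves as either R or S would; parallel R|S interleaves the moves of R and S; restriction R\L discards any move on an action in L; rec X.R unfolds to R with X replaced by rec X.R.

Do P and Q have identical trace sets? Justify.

Reachable graph of P (3 states):
  p0 = rec X. b.(a.X)\{b} → —b→ p1
  p1 = (a.(rec X. b.(a.X)\{b}))\{b} → —a→ p2
  p2 = (rec X. b.(a.X)\{b})\{b} → deadlocked
Reachable graph of Q (2 states):
  q0 = rec X. b.(b.X)\{b} → —b→ q1
  q1 = (b.(rec X. b.(b.X)\{b}))\{b} → deadlocked
Trace ⟨ba⟩ through P, begin at {p0}:
  [1] b ⇒ {p1}
  [2] a ⇒ {p2}
  P completes σ.
Trace ⟨ba⟩ through Q, begin at {q0}:
  [1] b ⇒ {q1}
  [2] a ⇒ no successor for Q

traces(P) ≠ traces(Q) — witness ⟨ba⟩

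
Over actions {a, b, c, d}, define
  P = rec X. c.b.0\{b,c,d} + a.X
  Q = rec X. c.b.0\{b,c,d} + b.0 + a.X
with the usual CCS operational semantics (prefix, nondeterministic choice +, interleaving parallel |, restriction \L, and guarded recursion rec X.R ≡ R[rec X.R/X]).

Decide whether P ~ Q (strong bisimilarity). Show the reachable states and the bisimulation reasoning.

P ≁ Q

Reachable graph of P (3 states):
  s0 = rec X. c.b.0\{b,c,d} + a.X ⊢ =a=> s0, =c=> s1
  s1 = b.0\{b,c,d} ⊢ =b=> s2
  s2 = 0\{b,c,d} ⊢ ·
Reachable graph of Q (4 states):
  t0 = rec X. c.b.0\{b,c,d} + b.0 + a.X ⊢ =a=> t0, =b=> t1, =c=> t2
  t1 = 0 ⊢ ·
  t2 = b.0\{b,c,d} ⊢ =b=> t3
  t3 = 0\{b,c,d} ⊢ ·
Coarsest stable partition (strong bisimilarity classes):
  B0 = {s0}
  B1 = {s1, t2}
  B2 = {s2, t1, t3}
  B3 = {t0}
s0 ∈ B0, t0 ∈ B3 → different blocks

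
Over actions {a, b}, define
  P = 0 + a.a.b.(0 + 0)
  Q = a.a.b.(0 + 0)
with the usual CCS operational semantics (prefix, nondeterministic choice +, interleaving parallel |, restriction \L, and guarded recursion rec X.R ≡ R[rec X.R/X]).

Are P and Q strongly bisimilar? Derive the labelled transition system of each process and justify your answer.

Reachable graph of P (4 states):
  p0 = 0 + a.a.b.(0 + 0) | ··a··> p1
  p1 = a.b.(0 + 0) | ··a··> p2
  p2 = b.(0 + 0) | ··b··> p3
  p3 = 0 + 0 | deadlocked
Reachable graph of Q (4 states):
  q0 = a.a.b.(0 + 0) | ··a··> q1
  q1 = a.b.(0 + 0) | ··a··> q2
  q2 = b.(0 + 0) | ··b··> q3
  q3 = 0 + 0 | deadlocked
Bisimilarity quotient blocks:
  B0 = {p0, q0}
  B1 = {p1, q1}
  B2 = {p2, q2}
  B3 = {p3, q3}
p0 ∈ B0, q0 ∈ B0 → same block

YES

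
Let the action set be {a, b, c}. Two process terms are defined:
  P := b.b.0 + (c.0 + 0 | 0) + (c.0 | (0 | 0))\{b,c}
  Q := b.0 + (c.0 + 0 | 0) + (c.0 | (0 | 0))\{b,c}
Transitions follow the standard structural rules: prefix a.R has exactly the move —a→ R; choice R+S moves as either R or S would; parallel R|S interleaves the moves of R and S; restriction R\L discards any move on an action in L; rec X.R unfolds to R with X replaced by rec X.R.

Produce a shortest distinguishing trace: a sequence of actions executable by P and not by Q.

bb

P's transition system — 3 states:
  s0 = b.b.0 + (c.0 + 0 | 0) + (c.0 | (0 | 0))\{b,c} ⊢ =b=> s1, =c=> s2
  s1 = b.0 ⊢ =b=> s2
  s2 = 0 ⊢ stopped
Q's transition system — 2 states:
  t0 = b.0 + (c.0 + 0 | 0) + (c.0 | (0 | 0))\{b,c} ⊢ =b=> t1, =c=> t1
  t1 = 0 ⊢ stopped
Executing bb from P (initial set {s0}):
  step 1 (b): {s1}
  step 2 (b): {s2}
  ✓ P
Executing bb from Q (initial set {t0}):
  step 1 (b): {t1}
  step 2 (b): ∅  — Q cannot continue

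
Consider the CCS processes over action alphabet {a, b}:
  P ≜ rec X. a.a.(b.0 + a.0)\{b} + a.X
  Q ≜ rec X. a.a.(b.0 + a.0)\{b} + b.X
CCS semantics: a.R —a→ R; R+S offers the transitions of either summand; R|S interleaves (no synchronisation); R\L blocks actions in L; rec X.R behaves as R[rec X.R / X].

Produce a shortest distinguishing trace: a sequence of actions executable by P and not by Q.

aaaa

LTS(P): 4 reachable states
  m0 = rec X. a.a.(b.0 + a.0)\{b} + a.X | =a=> m0, =a=> m1
  m1 = a.(b.0 + a.0)\{b} | =a=> m2
  m2 = (b.0 + a.0)\{b} | =a=> m3
  m3 = 0\{b} | stopped
LTS(Q): 4 reachable states
  n0 = rec X. a.a.(b.0 + a.0)\{b} + b.X | =a=> n1, =b=> n0
  n1 = a.(b.0 + a.0)\{b} | =a=> n2
  n2 = (b.0 + a.0)\{b} | =a=> n3
  n3 = 0\{b} | stopped
Executing aaaa from P (initial set {m0}):
  [1] a ⇒ {m0, m1}
  [2] a ⇒ {m0, m1, m2}
  [3] a ⇒ {m0, m1, m2, m3}
  [4] a ⇒ {m0, m1, m2, m3}
  P completes σ.
Executing aaaa from Q (initial set {n0}):
  [1] a ⇒ {n1}
  [2] a ⇒ {n2}
  [3] a ⇒ {n3}
  [4] a ⇒ no successor for Q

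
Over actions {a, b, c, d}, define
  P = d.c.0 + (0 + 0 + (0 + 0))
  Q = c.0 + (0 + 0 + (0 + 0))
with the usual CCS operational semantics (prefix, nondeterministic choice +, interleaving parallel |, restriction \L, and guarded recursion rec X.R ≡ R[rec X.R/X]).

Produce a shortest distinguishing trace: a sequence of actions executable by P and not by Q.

d

Reachable graph of P (3 states):
  p0 = d.c.0 + (0 + 0 + (0 + 0)) ⊢ --d--▸ p1
  p1 = c.0 ⊢ --c--▸ p2
  p2 = 0 ⊢ (no moves)
Reachable graph of Q (2 states):
  q0 = c.0 + (0 + 0 + (0 + 0)) ⊢ --c--▸ q1
  q1 = 0 ⊢ (no moves)
Executing d from P (initial set {p0}):
  after d @ step 1: {p1}
  P completes σ.
Executing d from Q (initial set {q0}):
  after d @ step 1: ∅  — Q cannot continue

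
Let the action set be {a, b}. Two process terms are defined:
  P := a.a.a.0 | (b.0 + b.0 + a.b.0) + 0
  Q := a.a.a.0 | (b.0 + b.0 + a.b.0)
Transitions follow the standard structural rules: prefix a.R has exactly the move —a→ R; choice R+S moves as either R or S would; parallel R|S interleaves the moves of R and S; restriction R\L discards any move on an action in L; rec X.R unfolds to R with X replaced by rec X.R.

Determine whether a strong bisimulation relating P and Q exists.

YES

Reachable graph of P (12 states):
  u0 = a.a.a.0 | (b.0 + b.0 + a.b.0) + 0 :: ··a··> u1, ··a··> u2, ··b··> u3
  u1 = a.a.0 | (b.0 + b.0 + a.b.0) :: ··a··> u4, ··a··> u5, ··b··> u6
  u2 = a.a.a.0 | b.0 :: ··a··> u5, ··b··> u3
  u3 = a.a.a.0 | 0 :: ··a··> u6
  u4 = a.0 | (b.0 + b.0 + a.b.0) :: ··a··> u7, ··a··> u8, ··b··> u9
  u5 = a.a.0 | b.0 :: ··a··> u8, ··b··> u6
  u6 = a.a.0 | 0 :: ··a··> u9
  u7 = 0 | (b.0 + b.0 + a.b.0) :: ··a··> u10, ··b··> u11
  u8 = a.0 | b.0 :: ··a··> u10, ··b··> u9
  u9 = a.0 | 0 :: ··a··> u11
  u10 = 0 | b.0 :: ··b··> u11
  u11 = 0 | 0 :: ·
Reachable graph of Q (12 states):
  v0 = a.a.a.0 | (b.0 + b.0 + a.b.0) :: ··a··> v1, ··a··> v2, ··b··> v3
  v1 = a.a.0 | (b.0 + b.0 + a.b.0) :: ··a··> v4, ··a··> v5, ··b··> v6
  v2 = a.a.a.0 | b.0 :: ··a··> v5, ··b··> v3
  v3 = a.a.a.0 | 0 :: ··a··> v6
  v4 = a.0 | (b.0 + b.0 + a.b.0) :: ··a··> v7, ··a··> v8, ··b··> v9
  v5 = a.a.0 | b.0 :: ··a··> v8, ··b··> v6
  v6 = a.a.0 | 0 :: ··a··> v9
  v7 = 0 | (b.0 + b.0 + a.b.0) :: ··a··> v10, ··b··> v11
  v8 = a.0 | b.0 :: ··a··> v10, ··b··> v9
  v9 = a.0 | 0 :: ··a··> v11
  v10 = 0 | b.0 :: ··b··> v11
  v11 = 0 | 0 :: ·
Bisimilarity quotient blocks:
  B0 = {u0, v0}
  B1 = {u1, v1}
  B2 = {u6, v6}
  B3 = {u9, v9}
  B4 = {u11, v11}
  B5 = {u4, v4}
  B6 = {u8, v8}
  B7 = {u10, v10}
  B8 = {u7, v7}
  B9 = {u5, v5}
  B10 = {u2, v2}
  B11 = {u3, v3}
u0 ∈ B0, v0 ∈ B0 → same block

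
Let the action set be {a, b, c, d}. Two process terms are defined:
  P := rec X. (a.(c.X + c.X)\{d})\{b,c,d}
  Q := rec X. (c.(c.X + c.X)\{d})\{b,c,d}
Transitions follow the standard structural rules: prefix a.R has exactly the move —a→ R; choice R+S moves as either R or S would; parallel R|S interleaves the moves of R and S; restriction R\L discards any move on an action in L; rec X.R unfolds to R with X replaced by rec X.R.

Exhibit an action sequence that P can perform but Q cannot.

Reachable graph of P (2 states):
  s0 = rec X. (a.(c.X + c.X)\{d})\{b,c,d} has moves =a=> s1
  s1 = (c.(rec X. (a.(c.X + c.X)\{d})\{b,c,d}) + c.(rec X. (a.(c.X + c.X)\{d})\{b,c,d}))\{d}\{b,c,d} has moves ∅
Reachable graph of Q (1 states):
  t0 = rec X. (c.(c.X + c.X)\{d})\{b,c,d} has moves ∅
Run σ = ⟨a⟩ on P: start {s0}
  after a @ step 1: {s1}
  P completes σ.
Run σ = ⟨a⟩ on Q: start {t0}
  after a @ step 1: ∅ (Q stuck)

a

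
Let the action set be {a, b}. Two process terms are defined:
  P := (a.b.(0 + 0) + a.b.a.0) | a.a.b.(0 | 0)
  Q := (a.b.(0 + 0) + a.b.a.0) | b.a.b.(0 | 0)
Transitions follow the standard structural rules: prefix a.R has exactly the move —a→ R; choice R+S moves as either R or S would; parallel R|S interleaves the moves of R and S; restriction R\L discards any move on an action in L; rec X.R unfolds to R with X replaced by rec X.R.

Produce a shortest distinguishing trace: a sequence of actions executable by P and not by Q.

aa

P's transition system — 24 states:
  s0 = (a.b.(0 + 0) + a.b.a.0) | a.a.b.(0 | 0) | -a-> s1, -a-> s2, -a-> s3
  s1 = (a.b.(0 + 0) + a.b.a.0) | a.b.(0 | 0) | -a-> s4, -a-> s5, -a-> s6
  s2 = b.(0 + 0) | a.a.b.(0 | 0) | -a-> s5, -b-> s7
  s3 = b.a.0 | a.a.b.(0 | 0) | -a-> s6, -b-> s8
  s4 = (a.b.(0 + 0) + a.b.a.0) | b.(0 | 0) | -a-> s10, -a-> s9, -b-> s11
  s5 = b.(0 + 0) | a.b.(0 | 0) | -a-> s9, -b-> s12
  s6 = b.a.0 | a.b.(0 | 0) | -a-> s10, -b-> s13
  s7 = (0 + 0) | a.a.b.(0 | 0) | -a-> s12
  s8 = a.0 | a.a.b.(0 | 0) | -a-> s13, -a-> s14
  s9 = b.(0 + 0) | b.(0 | 0) | -b-> s15, -b-> s16
  s10 = b.a.0 | b.(0 | 0) | -b-> s17, -b-> s18
  s11 = (a.b.(0 + 0) + a.b.a.0) | (0 | 0) | -a-> s16, -a-> s18
  s12 = (0 + 0) | a.b.(0 | 0) | -a-> s15
  s13 = a.0 | a.b.(0 | 0) | -a-> s17, -a-> s19
  s14 = 0 | a.a.b.(0 | 0) | -a-> s19
  s15 = (0 + 0) | b.(0 | 0) | -b-> s20
  s16 = b.(0 + 0) | (0 | 0) | -b-> s20
  s17 = a.0 | b.(0 | 0) | -a-> s21, -b-> s22
  s18 = b.a.0 | (0 | 0) | -b-> s22
  s19 = 0 | a.b.(0 | 0) | -a-> s21
  s20 = (0 + 0) | (0 | 0) | stopped
  s21 = 0 | b.(0 | 0) | -b-> s23
  s22 = a.0 | (0 | 0) | -a-> s23
  s23 = 0 | (0 | 0) | stopped
Q's transition system — 24 states:
  t0 = (a.b.(0 + 0) + a.b.a.0) | b.a.b.(0 | 0) | -a-> t1, -a-> t2, -b-> t3
  t1 = b.(0 + 0) | b.a.b.(0 | 0) | -b-> t4, -b-> t5
  t2 = b.a.0 | b.a.b.(0 | 0) | -b-> t6, -b-> t7
  t3 = (a.b.(0 + 0) + a.b.a.0) | a.b.(0 | 0) | -a-> t5, -a-> t7, -a-> t8
  t4 = (0 + 0) | b.a.b.(0 | 0) | -b-> t9
  t5 = b.(0 + 0) | a.b.(0 | 0) | -a-> t10, -b-> t9
  t6 = a.0 | b.a.b.(0 | 0) | -a-> t11, -b-> t12
  t7 = b.a.0 | a.b.(0 | 0) | -a-> t13, -b-> t12
  t8 = (a.b.(0 + 0) + a.b.a.0) | b.(0 | 0) | -a-> t10, -a-> t13, -b-> t14
  t9 = (0 + 0) | a.b.(0 | 0) | -a-> t15
  t10 = b.(0 + 0) | b.(0 | 0) | -b-> t15, -b-> t16
  t11 = 0 | b.a.b.(0 | 0) | -b-> t17
  t12 = a.0 | a.b.(0 | 0) | -a-> t17, -a-> t18
  t13 = b.a.0 | b.(0 | 0) | -b-> t18, -b-> t19
  t14 = (a.b.(0 + 0) + a.b.a.0) | (0 | 0) | -a-> t16, -a-> t19
  t15 = (0 + 0) | b.(0 | 0) | -b-> t20
  t16 = b.(0 + 0) | (0 | 0) | -b-> t20
  t17 = 0 | a.b.(0 | 0) | -a-> t21
  t18 = a.0 | b.(0 | 0) | -a-> t21, -b-> t22
  t19 = b.a.0 | (0 | 0) | -b-> t22
  t20 = (0 + 0) | (0 | 0) | stopped
  t21 = 0 | b.(0 | 0) | -b-> t23
  t22 = a.0 | (0 | 0) | -a-> t23
  t23 = 0 | (0 | 0) | stopped
Run σ = ⟨aa⟩ on P: start {s0}
  [1] a ⇒ {s1, s2, s3}
  [2] a ⇒ {s4, s5, s6}
  P completes σ.
Run σ = ⟨aa⟩ on Q: start {t0}
  [1] a ⇒ {t1, t2}
  [2] a ⇒ ∅  — Q cannot continue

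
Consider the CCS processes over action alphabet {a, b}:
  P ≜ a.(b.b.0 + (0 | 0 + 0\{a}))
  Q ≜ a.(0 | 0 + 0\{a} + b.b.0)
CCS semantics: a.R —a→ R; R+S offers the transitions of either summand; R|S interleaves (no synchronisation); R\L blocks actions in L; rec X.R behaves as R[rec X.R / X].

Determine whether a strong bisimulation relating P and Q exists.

Reachable graph of P (4 states):
  u0 = a.(b.b.0 + (0 | 0 + 0\{a})) ⊢ ··a··> u1
  u1 = b.b.0 + (0 | 0 + 0\{a}) ⊢ ··b··> u2
  u2 = b.0 ⊢ ··b··> u3
  u3 = 0 ⊢ ·
Reachable graph of Q (4 states):
  v0 = a.(0 | 0 + 0\{a} + b.b.0) ⊢ ··a··> v1
  v1 = 0 | 0 + 0\{a} + b.b.0 ⊢ ··b··> v2
  v2 = b.0 ⊢ ··b··> v3
  v3 = 0 ⊢ ·
Partition-refinement fixed point:
  B0 = {u0, v0}
  B1 = {u1, v1}
  B2 = {u2, v2}
  B3 = {u3, v3}
u0 ∈ B0, v0 ∈ B0 → same block

YES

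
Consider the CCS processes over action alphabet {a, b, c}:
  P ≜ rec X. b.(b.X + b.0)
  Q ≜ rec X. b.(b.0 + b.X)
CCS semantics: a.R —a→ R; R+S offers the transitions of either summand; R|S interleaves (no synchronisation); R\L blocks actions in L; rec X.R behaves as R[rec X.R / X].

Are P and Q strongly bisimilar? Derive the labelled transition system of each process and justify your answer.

P ~ Q

LTS(P): 3 reachable states
  m0 = rec X. b.(b.X + b.0) → -b-> m1
  m1 = b.(rec X. b.(b.X + b.0)) + b.0 → -b-> m0, -b-> m2
  m2 = 0 → deadlocked
LTS(Q): 3 reachable states
  n0 = rec X. b.(b.0 + b.X) → -b-> n1
  n1 = b.0 + b.(rec X. b.(b.0 + b.X)) → -b-> n0, -b-> n2
  n2 = 0 → deadlocked
Coarsest stable partition (strong bisimilarity classes):
  B0 = {m0, n0}
  B1 = {m1, n1}
  B2 = {m2, n2}
m0 ∈ B0, n0 ∈ B0 → same block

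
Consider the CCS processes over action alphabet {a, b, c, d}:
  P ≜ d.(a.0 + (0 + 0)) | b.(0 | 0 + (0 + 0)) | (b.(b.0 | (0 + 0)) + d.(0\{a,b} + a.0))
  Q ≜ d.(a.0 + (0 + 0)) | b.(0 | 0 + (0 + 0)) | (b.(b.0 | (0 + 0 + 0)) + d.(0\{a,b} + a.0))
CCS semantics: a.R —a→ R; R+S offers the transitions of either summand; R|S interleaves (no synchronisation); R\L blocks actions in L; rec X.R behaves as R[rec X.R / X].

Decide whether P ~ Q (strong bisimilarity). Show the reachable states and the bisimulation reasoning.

bisimilar

P's transition system — 30 states:
  s0 = d.(a.0 + (0 + 0)) | b.(0 | 0 + (0 + 0)) | (b.(b.0 | (0 + 0)) + d.(0\{a,b} + a.0)) | -b-> s1, -b-> s2, -d-> s3, -d-> s4
  s1 = d.(a.0 + (0 + 0)) | (0 | 0 + (0 + 0)) | (b.(b.0 | (0 + 0)) + d.(0\{a,b} + a.0)) | -b-> s5, -d-> s6, -d-> s7
  s2 = d.(a.0 + (0 + 0)) | b.(0 | 0 + (0 + 0)) | (b.0 | (0 + 0)) | -b-> s5, -b-> s8, -d-> s9
  s3 = (a.0 + (0 + 0)) | b.(0 | 0 + (0 + 0)) | (b.(b.0 | (0 + 0)) + d.(0\{a,b} + a.0)) | -a-> s10, -b-> s6, -b-> s9, -d-> s11
  s4 = d.(a.0 + (0 + 0)) | b.(0 | 0 + (0 + 0)) | (0\{a,b} + a.0) | -a-> s12, -b-> s7, -d-> s11
  s5 = d.(a.0 + (0 + 0)) | (0 | 0 + (0 + 0)) | (b.0 | (0 + 0)) | -b-> s13, -d-> s14
  s6 = (a.0 + (0 + 0)) | (0 | 0 + (0 + 0)) | (b.(b.0 | (0 + 0)) + d.(0\{a,b} + a.0)) | -a-> s15, -b-> s14, -d-> s16
  s7 = d.(a.0 + (0 + 0)) | (0 | 0 + (0 + 0)) | (0\{a,b} + a.0) | -a-> s17, -d-> s16
  s8 = d.(a.0 + (0 + 0)) | b.(0 | 0 + (0 + 0)) | (0 | (0 + 0)) | -b-> s13, -d-> s18
  s9 = (a.0 + (0 + 0)) | b.(0 | 0 + (0 + 0)) | (b.0 | (0 + 0)) | -a-> s19, -b-> s14, -b-> s18
  s10 = 0 | b.(0 | 0 + (0 + 0)) | (b.(b.0 | (0 + 0)) + d.(0\{a,b} + a.0)) | -b-> s15, -b-> s19, -d-> s20
  s11 = (a.0 + (0 + 0)) | b.(0 | 0 + (0 + 0)) | (0\{a,b} + a.0) | -a-> s20, -a-> s21, -b-> s16
  s12 = d.(a.0 + (0 + 0)) | b.(0 | 0 + (0 + 0)) | 0 | -b-> s17, -d-> s21
  s13 = d.(a.0 + (0 + 0)) | (0 | 0 + (0 + 0)) | (0 | (0 + 0)) | -d-> s22
  s14 = (a.0 + (0 + 0)) | (0 | 0 + (0 + 0)) | (b.0 | (0 + 0)) | -a-> s23, -b-> s22
  s15 = 0 | (0 | 0 + (0 + 0)) | (b.(b.0 | (0 + 0)) + d.(0\{a,b} + a.0)) | -b-> s23, -d-> s24
  s16 = (a.0 + (0 + 0)) | (0 | 0 + (0 + 0)) | (0\{a,b} + a.0) | -a-> s24, -a-> s25
  s17 = d.(a.0 + (0 + 0)) | (0 | 0 + (0 + 0)) | 0 | -d-> s25
  s18 = (a.0 + (0 + 0)) | b.(0 | 0 + (0 + 0)) | (0 | (0 + 0)) | -a-> s26, -b-> s22
  s19 = 0 | b.(0 | 0 + (0 + 0)) | (b.0 | (0 + 0)) | -b-> s23, -b-> s26
  s20 = 0 | b.(0 | 0 + (0 + 0)) | (0\{a,b} + a.0) | -a-> s27, -b-> s24
  s21 = (a.0 + (0 + 0)) | b.(0 | 0 + (0 + 0)) | 0 | -a-> s27, -b-> s25
  s22 = (a.0 + (0 + 0)) | (0 | 0 + (0 + 0)) | (0 | (0 + 0)) | -a-> s28
  s23 = 0 | (0 | 0 + (0 + 0)) | (b.0 | (0 + 0)) | -b-> s28
  s24 = 0 | (0 | 0 + (0 + 0)) | (0\{a,b} + a.0) | -a-> s29
  s25 = (a.0 + (0 + 0)) | (0 | 0 + (0 + 0)) | 0 | -a-> s29
  s26 = 0 | b.(0 | 0 + (0 + 0)) | (0 | (0 + 0)) | -b-> s28
  s27 = 0 | b.(0 | 0 + (0 + 0)) | 0 | -b-> s29
  s28 = 0 | (0 | 0 + (0 + 0)) | (0 | (0 + 0)) | deadlocked
  s29 = 0 | (0 | 0 + (0 + 0)) | 0 | deadlocked
Q's transition system — 30 states:
  t0 = d.(a.0 + (0 + 0)) | b.(0 | 0 + (0 + 0)) | (b.(b.0 | (0 + 0 + 0)) + d.(0\{a,b} + a.0)) | -b-> t1, -b-> t2, -d-> t3, -d-> t4
  t1 = d.(a.0 + (0 + 0)) | (0 | 0 + (0 + 0)) | (b.(b.0 | (0 + 0 + 0)) + d.(0\{a,b} + a.0)) | -b-> t5, -d-> t6, -d-> t7
  t2 = d.(a.0 + (0 + 0)) | b.(0 | 0 + (0 + 0)) | (b.0 | (0 + 0 + 0)) | -b-> t5, -b-> t8, -d-> t9
  t3 = (a.0 + (0 + 0)) | b.(0 | 0 + (0 + 0)) | (b.(b.0 | (0 + 0 + 0)) + d.(0\{a,b} + a.0)) | -a-> t10, -b-> t6, -b-> t9, -d-> t11
  t4 = d.(a.0 + (0 + 0)) | b.(0 | 0 + (0 + 0)) | (0\{a,b} + a.0) | -a-> t12, -b-> t7, -d-> t11
  t5 = d.(a.0 + (0 + 0)) | (0 | 0 + (0 + 0)) | (b.0 | (0 + 0 + 0)) | -b-> t13, -d-> t14
  t6 = (a.0 + (0 + 0)) | (0 | 0 + (0 + 0)) | (b.(b.0 | (0 + 0 + 0)) + d.(0\{a,b} + a.0)) | -a-> t15, -b-> t14, -d-> t16
  t7 = d.(a.0 + (0 + 0)) | (0 | 0 + (0 + 0)) | (0\{a,b} + a.0) | -a-> t17, -d-> t16
  t8 = d.(a.0 + (0 + 0)) | b.(0 | 0 + (0 + 0)) | (0 | (0 + 0 + 0)) | -b-> t13, -d-> t18
  t9 = (a.0 + (0 + 0)) | b.(0 | 0 + (0 + 0)) | (b.0 | (0 + 0 + 0)) | -a-> t19, -b-> t14, -b-> t18
  t10 = 0 | b.(0 | 0 + (0 + 0)) | (b.(b.0 | (0 + 0 + 0)) + d.(0\{a,b} + a.0)) | -b-> t15, -b-> t19, -d-> t20
  t11 = (a.0 + (0 + 0)) | b.(0 | 0 + (0 + 0)) | (0\{a,b} + a.0) | -a-> t20, -a-> t21, -b-> t16
  t12 = d.(a.0 + (0 + 0)) | b.(0 | 0 + (0 + 0)) | 0 | -b-> t17, -d-> t21
  t13 = d.(a.0 + (0 + 0)) | (0 | 0 + (0 + 0)) | (0 | (0 + 0 + 0)) | -d-> t22
  t14 = (a.0 + (0 + 0)) | (0 | 0 + (0 + 0)) | (b.0 | (0 + 0 + 0)) | -a-> t23, -b-> t22
  t15 = 0 | (0 | 0 + (0 + 0)) | (b.(b.0 | (0 + 0 + 0)) + d.(0\{a,b} + a.0)) | -b-> t23, -d-> t24
  t16 = (a.0 + (0 + 0)) | (0 | 0 + (0 + 0)) | (0\{a,b} + a.0) | -a-> t24, -a-> t25
  t17 = d.(a.0 + (0 + 0)) | (0 | 0 + (0 + 0)) | 0 | -d-> t25
  t18 = (a.0 + (0 + 0)) | b.(0 | 0 + (0 + 0)) | (0 | (0 + 0 + 0)) | -a-> t26, -b-> t22
  t19 = 0 | b.(0 | 0 + (0 + 0)) | (b.0 | (0 + 0 + 0)) | -b-> t23, -b-> t26
  t20 = 0 | b.(0 | 0 + (0 + 0)) | (0\{a,b} + a.0) | -a-> t27, -b-> t24
  t21 = (a.0 + (0 + 0)) | b.(0 | 0 + (0 + 0)) | 0 | -a-> t27, -b-> t25
  t22 = (a.0 + (0 + 0)) | (0 | 0 + (0 + 0)) | (0 | (0 + 0 + 0)) | -a-> t28
  t23 = 0 | (0 | 0 + (0 + 0)) | (b.0 | (0 + 0 + 0)) | -b-> t28
  t24 = 0 | (0 | 0 + (0 + 0)) | (0\{a,b} + a.0) | -a-> t29
  t25 = (a.0 + (0 + 0)) | (0 | 0 + (0 + 0)) | 0 | -a-> t29
  t26 = 0 | b.(0 | 0 + (0 + 0)) | (0 | (0 + 0 + 0)) | -b-> t28
  t27 = 0 | b.(0 | 0 + (0 + 0)) | 0 | -b-> t29
  t28 = 0 | (0 | 0 + (0 + 0)) | (0 | (0 + 0 + 0)) | deadlocked
  t29 = 0 | (0 | 0 + (0 + 0)) | 0 | deadlocked
Coarsest stable partition (strong bisimilarity classes):
  B0 = {s0, t0}
  B1 = {s4, t4}
  B2 = {s11, t11}
  B3 = {s14, s18, s20, s21, t14, t18, t20, t21}
  B4 = {s23, s26, s27, t23, t26, t27}
  B5 = {s28, s29, t28, t29}
  B6 = {s22, s24, s25, t22, t24, t25}
  B7 = {s16, t16}
  B8 = {s7, t7}
  B9 = {s13, s17, t13, t17}
  B10 = {s12, s5, s8, t12, t5, t8}
  B11 = {s2, t2}
  B12 = {s9, t9}
  B13 = {s19, t19}
  B14 = {s3, t3}
  B15 = {s10, t10}
  B16 = {s15, t15}
  B17 = {s6, t6}
  B18 = {s1, t1}
s0 ∈ B0, t0 ∈ B0 → same block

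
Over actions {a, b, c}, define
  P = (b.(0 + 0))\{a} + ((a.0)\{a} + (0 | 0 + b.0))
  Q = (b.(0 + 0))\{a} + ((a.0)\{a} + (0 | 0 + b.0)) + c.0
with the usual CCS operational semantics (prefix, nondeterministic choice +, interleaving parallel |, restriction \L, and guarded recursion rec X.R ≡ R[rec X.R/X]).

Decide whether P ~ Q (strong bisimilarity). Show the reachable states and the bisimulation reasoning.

not bisimilar

LTS(P): 3 reachable states
  m0 = (b.(0 + 0))\{a} + ((a.0)\{a} + (0 | 0 + b.0)) → =b=> m1, =b=> m2
  m1 = (0 + 0)\{a} → ∅
  m2 = 0 → ∅
LTS(Q): 3 reachable states
  n0 = (b.(0 + 0))\{a} + ((a.0)\{a} + (0 | 0 + b.0)) + c.0 → =b=> n1, =b=> n2, =c=> n2
  n1 = (0 + 0)\{a} → ∅
  n2 = 0 → ∅
Partition-refinement fixed point:
  B0 = {m0}
  B1 = {m1, m2, n1, n2}
  B2 = {n0}
m0 ∈ B0, n0 ∈ B2 → different blocks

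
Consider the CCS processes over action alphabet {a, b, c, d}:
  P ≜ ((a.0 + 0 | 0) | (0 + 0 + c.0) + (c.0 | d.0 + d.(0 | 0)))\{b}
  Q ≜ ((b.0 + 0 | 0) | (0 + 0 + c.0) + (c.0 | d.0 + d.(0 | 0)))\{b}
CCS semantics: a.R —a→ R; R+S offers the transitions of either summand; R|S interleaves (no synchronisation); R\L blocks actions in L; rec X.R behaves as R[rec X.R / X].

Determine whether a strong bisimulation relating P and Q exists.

P's transition system — 6 states:
  p0 = ((a.0 + 0 | 0) | (0 + 0 + c.0) + (c.0 | d.0 + d.(0 | 0)))\{b} :: =a=> p1, =c=> p2, =c=> p3, =d=> p4, =d=> p5
  p1 = (0 | (0 + 0 + c.0))\{b} :: =c=> p4
  p2 = ((a.0 + 0 | 0) | 0)\{b} :: =a=> p4
  p3 = (0 | d.0)\{b} :: =d=> p4
  p4 = (0 | 0)\{b} :: ∅
  p5 = (c.0 | 0)\{b} :: =c=> p4
Q's transition system — 5 states:
  q0 = ((b.0 + 0 | 0) | (0 + 0 + c.0) + (c.0 | d.0 + d.(0 | 0)))\{b} :: =c=> q1, =c=> q2, =d=> q3, =d=> q4
  q1 = ((b.0 + 0 | 0) | 0)\{b} :: ∅
  q2 = (0 | d.0)\{b} :: =d=> q3
  q3 = (0 | 0)\{b} :: ∅
  q4 = (c.0 | 0)\{b} :: =c=> q3
Partition-refinement fixed point:
  B0 = {p0}
  B1 = {p1, p5, q4}
  B2 = {p4, q1, q3}
  B3 = {p3, q2}
  B4 = {p2}
  B5 = {q0}
p0 ∈ B0, q0 ∈ B5 → different blocks

NO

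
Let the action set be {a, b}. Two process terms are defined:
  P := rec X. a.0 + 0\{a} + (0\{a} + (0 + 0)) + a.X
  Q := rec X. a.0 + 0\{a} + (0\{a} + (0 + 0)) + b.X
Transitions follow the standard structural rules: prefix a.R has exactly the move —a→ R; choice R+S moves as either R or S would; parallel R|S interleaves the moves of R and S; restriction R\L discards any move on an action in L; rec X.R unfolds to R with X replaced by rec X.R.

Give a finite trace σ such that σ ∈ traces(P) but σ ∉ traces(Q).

aa

LTS(P): 2 reachable states
  u0 = rec X. a.0 + 0\{a} + (0\{a} + (0 + 0)) + a.X | ··a··> u0, ··a··> u1
  u1 = 0 | ∅
LTS(Q): 2 reachable states
  v0 = rec X. a.0 + 0\{a} + (0\{a} + (0 + 0)) + b.X | ··a··> v1, ··b··> v0
  v1 = 0 | ∅
Run σ = ⟨aa⟩ on P: start {u0}
  after a @ step 1: {u0, u1}
  after a @ step 2: {u0, u1}
  P completes σ.
Run σ = ⟨aa⟩ on Q: start {v0}
  after a @ step 1: {v1}
  after a @ step 2: ∅  — Q cannot continue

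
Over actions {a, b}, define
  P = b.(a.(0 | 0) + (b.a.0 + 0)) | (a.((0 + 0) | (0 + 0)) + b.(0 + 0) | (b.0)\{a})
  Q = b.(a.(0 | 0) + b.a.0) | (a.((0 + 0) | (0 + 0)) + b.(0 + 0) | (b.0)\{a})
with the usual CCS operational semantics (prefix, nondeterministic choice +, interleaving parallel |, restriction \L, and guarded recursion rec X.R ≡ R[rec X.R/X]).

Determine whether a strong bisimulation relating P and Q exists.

YES

P's transition system — 25 states:
  s0 = b.(a.(0 | 0) + (b.a.0 + 0)) | (a.((0 + 0) | (0 + 0)) + b.(0 + 0) | (b.0)\{a}) :: —a→ s1, —b→ s2, —b→ s3, —b→ s4
  s1 = b.(a.(0 | 0) + (b.a.0 + 0)) | ((0 + 0) | (0 + 0)) :: —b→ s5
  s2 = (a.(0 | 0) + (b.a.0 + 0)) | (a.((0 + 0) | (0 + 0)) + b.(0 + 0) | (b.0)\{a}) :: —a→ s5, —a→ s6, —b→ s7, —b→ s8, —b→ s9
  s3 = b.(a.(0 | 0) + (b.a.0 + 0)) | ((0 + 0) | (b.0)\{a}) :: —b→ s10, —b→ s7
  s4 = b.(a.(0 | 0) + (b.a.0 + 0)) | (b.(0 + 0) | 0\{a}) :: —b→ s10, —b→ s8
  s5 = (a.(0 | 0) + (b.a.0 + 0)) | ((0 + 0) | (0 + 0)) :: —a→ s11, —b→ s12
  s6 = 0 | 0 | (a.((0 + 0) | (0 + 0)) + b.(0 + 0) | (b.0)\{a}) :: —a→ s11, —b→ s13, —b→ s14
  s7 = (a.(0 | 0) + (b.a.0 + 0)) | ((0 + 0) | (b.0)\{a}) :: —a→ s13, —b→ s15, —b→ s16
  s8 = (a.(0 | 0) + (b.a.0 + 0)) | (b.(0 + 0) | 0\{a}) :: —a→ s14, —b→ s15, —b→ s17
  s9 = a.0 | (a.((0 + 0) | (0 + 0)) + b.(0 + 0) | (b.0)\{a}) :: —a→ s12, —a→ s18, —b→ s16, —b→ s17
  s10 = b.(a.(0 | 0) + (b.a.0 + 0)) | ((0 + 0) | 0\{a}) :: —b→ s15
  s11 = 0 | 0 | ((0 + 0) | (0 + 0)) :: ∅
  s12 = a.0 | ((0 + 0) | (0 + 0)) :: —a→ s19
  s13 = 0 | 0 | ((0 + 0) | (b.0)\{a}) :: —b→ s20
  s14 = 0 | 0 | (b.(0 + 0) | 0\{a}) :: —b→ s20
  s15 = (a.(0 | 0) + (b.a.0 + 0)) | ((0 + 0) | 0\{a}) :: —a→ s20, —b→ s21
  s16 = a.0 | ((0 + 0) | (b.0)\{a}) :: —a→ s22, —b→ s21
  s17 = a.0 | (b.(0 + 0) | 0\{a}) :: —a→ s23, —b→ s21
  s18 = 0 | (a.((0 + 0) | (0 + 0)) + b.(0 + 0) | (b.0)\{a}) :: —a→ s19, —b→ s22, —b→ s23
  s19 = 0 | ((0 + 0) | (0 + 0)) :: ∅
  s20 = 0 | 0 | ((0 + 0) | 0\{a}) :: ∅
  s21 = a.0 | ((0 + 0) | 0\{a}) :: —a→ s24
  s22 = 0 | ((0 + 0) | (b.0)\{a}) :: —b→ s24
  s23 = 0 | (b.(0 + 0) | 0\{a}) :: —b→ s24
  s24 = 0 | ((0 + 0) | 0\{a}) :: ∅
Q's transition system — 25 states:
  t0 = b.(a.(0 | 0) + b.a.0) | (a.((0 + 0) | (0 + 0)) + b.(0 + 0) | (b.0)\{a}) :: —a→ t1, —b→ t2, —b→ t3, —b→ t4
  t1 = b.(a.(0 | 0) + b.a.0) | ((0 + 0) | (0 + 0)) :: —b→ t5
  t2 = (a.(0 | 0) + b.a.0) | (a.((0 + 0) | (0 + 0)) + b.(0 + 0) | (b.0)\{a}) :: —a→ t5, —a→ t6, —b→ t7, —b→ t8, —b→ t9
  t3 = b.(a.(0 | 0) + b.a.0) | ((0 + 0) | (b.0)\{a}) :: —b→ t10, —b→ t7
  t4 = b.(a.(0 | 0) + b.a.0) | (b.(0 + 0) | 0\{a}) :: —b→ t10, —b→ t8
  t5 = (a.(0 | 0) + b.a.0) | ((0 + 0) | (0 + 0)) :: —a→ t11, —b→ t12
  t6 = 0 | 0 | (a.((0 + 0) | (0 + 0)) + b.(0 + 0) | (b.0)\{a}) :: —a→ t11, —b→ t13, —b→ t14
  t7 = (a.(0 | 0) + b.a.0) | ((0 + 0) | (b.0)\{a}) :: —a→ t13, —b→ t15, —b→ t16
  t8 = (a.(0 | 0) + b.a.0) | (b.(0 + 0) | 0\{a}) :: —a→ t14, —b→ t15, —b→ t17
  t9 = a.0 | (a.((0 + 0) | (0 + 0)) + b.(0 + 0) | (b.0)\{a}) :: —a→ t12, —a→ t18, —b→ t16, —b→ t17
  t10 = b.(a.(0 | 0) + b.a.0) | ((0 + 0) | 0\{a}) :: —b→ t15
  t11 = 0 | 0 | ((0 + 0) | (0 + 0)) :: ∅
  t12 = a.0 | ((0 + 0) | (0 + 0)) :: —a→ t19
  t13 = 0 | 0 | ((0 + 0) | (b.0)\{a}) :: —b→ t20
  t14 = 0 | 0 | (b.(0 + 0) | 0\{a}) :: —b→ t20
  t15 = (a.(0 | 0) + b.a.0) | ((0 + 0) | 0\{a}) :: —a→ t20, —b→ t21
  t16 = a.0 | ((0 + 0) | (b.0)\{a}) :: —a→ t22, —b→ t21
  t17 = a.0 | (b.(0 + 0) | 0\{a}) :: —a→ t23, —b→ t21
  t18 = 0 | (a.((0 + 0) | (0 + 0)) + b.(0 + 0) | (b.0)\{a}) :: —a→ t19, —b→ t22, —b→ t23
  t19 = 0 | ((0 + 0) | (0 + 0)) :: ∅
  t20 = 0 | 0 | ((0 + 0) | 0\{a}) :: ∅
  t21 = a.0 | ((0 + 0) | 0\{a}) :: —a→ t24
  t22 = 0 | ((0 + 0) | (b.0)\{a}) :: —b→ t24
  t23 = 0 | (b.(0 + 0) | 0\{a}) :: —b→ t24
  t24 = 0 | ((0 + 0) | 0\{a}) :: ∅
Coarsest stable partition (strong bisimilarity classes):
  B0 = {s0, t0}
  B1 = {s1, s10, t1, t10}
  B2 = {s15, s5, t15, t5}
  B3 = {s12, s21, t12, t21}
  B4 = {s11, s19, s20, s24, t11, t19, t20, t24}
  B5 = {s3, s4, t3, t4}
  B6 = {s7, s8, t7, t8}
  B7 = {s13, s14, s22, s23, t13, t14, t22, t23}
  B8 = {s16, s17, t16, t17}
  B9 = {s2, t2}
  B10 = {s9, t9}
  B11 = {s18, s6, t18, t6}
s0 ∈ B0, t0 ∈ B0 → same block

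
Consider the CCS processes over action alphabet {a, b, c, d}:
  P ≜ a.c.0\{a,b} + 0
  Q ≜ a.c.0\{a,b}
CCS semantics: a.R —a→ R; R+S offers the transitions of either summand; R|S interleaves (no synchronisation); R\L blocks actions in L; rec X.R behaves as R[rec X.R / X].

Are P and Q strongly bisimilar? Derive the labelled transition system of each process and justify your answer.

P's transition system — 3 states:
  u0 = a.c.0\{a,b} + 0 ⊢ --a--▸ u1
  u1 = c.0\{a,b} ⊢ --c--▸ u2
  u2 = 0\{a,b} ⊢ ∅
Q's transition system — 3 states:
  v0 = a.c.0\{a,b} ⊢ --a--▸ v1
  v1 = c.0\{a,b} ⊢ --c--▸ v2
  v2 = 0\{a,b} ⊢ ∅
Partition-refinement fixed point:
  B0 = {u0, v0}
  B1 = {u1, v1}
  B2 = {u2, v2}
u0 ∈ B0, v0 ∈ B0 → same block

YES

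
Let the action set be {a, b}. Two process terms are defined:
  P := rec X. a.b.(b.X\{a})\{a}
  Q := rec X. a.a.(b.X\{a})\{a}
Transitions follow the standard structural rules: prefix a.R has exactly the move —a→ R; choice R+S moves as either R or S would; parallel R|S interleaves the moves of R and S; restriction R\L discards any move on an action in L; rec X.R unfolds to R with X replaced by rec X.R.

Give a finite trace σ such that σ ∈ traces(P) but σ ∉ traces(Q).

ab

Reachable graph of P (4 states):
  p0 = rec X. a.b.(b.X\{a})\{a} has moves —a→ p1
  p1 = b.(b.(rec X. a.b.(b.X\{a})\{a})\{a})\{a} has moves —b→ p2
  p2 = (b.(rec X. a.b.(b.X\{a})\{a})\{a})\{a} has moves —b→ p3
  p3 = (rec X. a.b.(b.X\{a})\{a})\{a}\{a} has moves stopped
Reachable graph of Q (4 states):
  q0 = rec X. a.a.(b.X\{a})\{a} has moves —a→ q1
  q1 = a.(b.(rec X. a.a.(b.X\{a})\{a})\{a})\{a} has moves —a→ q2
  q2 = (b.(rec X. a.a.(b.X\{a})\{a})\{a})\{a} has moves —b→ q3
  q3 = (rec X. a.a.(b.X\{a})\{a})\{a}\{a} has moves stopped
Run σ = ⟨ab⟩ on P: start {p0}
  step 1 (a): {p1}
  step 2 (b): {p2}
  — P admits the full trace.
Run σ = ⟨ab⟩ on Q: start {q0}
  step 1 (a): {q1}
  step 2 (b): no successor for Q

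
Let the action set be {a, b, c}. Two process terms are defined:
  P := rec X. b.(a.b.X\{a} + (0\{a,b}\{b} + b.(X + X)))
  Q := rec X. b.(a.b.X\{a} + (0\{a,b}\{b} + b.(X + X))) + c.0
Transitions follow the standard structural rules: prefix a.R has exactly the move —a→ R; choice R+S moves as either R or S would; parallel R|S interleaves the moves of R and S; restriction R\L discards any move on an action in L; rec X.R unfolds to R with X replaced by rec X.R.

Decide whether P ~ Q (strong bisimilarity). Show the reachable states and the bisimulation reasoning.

LTS(P): 7 reachable states
  s0 = rec X. b.(a.b.X\{a} + (0\{a,b}\{b} + b.(X + X))) ⊢ --b--▸ s1
  s1 = a.b.(rec X. b.(a.b.X\{a} + (0\{a,b}\{b} + b.(X + X))))\{a} + (0\{a,b}\{b} + b.((rec X. b.(a.b.X\{a} + (0\{a,b}\{b} + b.(X + X)))) + (rec X. b.(a.b.X\{a} + (0\{a,b}\{b} + b.(X + X)))))) ⊢ --a--▸ s2, --b--▸ s3
  s2 = b.(rec X. b.(a.b.X\{a} + (0\{a,b}\{b} + b.(X + X))))\{a} ⊢ --b--▸ s4
  s3 = (rec X. b.(a.b.X\{a} + (0\{a,b}\{b} + b.(X + X)))) + (rec X. b.(a.b.X\{a} + (0\{a,b}\{b} + b.(X + X)))) ⊢ --b--▸ s1
  s4 = (rec X. b.(a.b.X\{a} + (0\{a,b}\{b} + b.(X + X))))\{a} ⊢ --b--▸ s5
  s5 = (a.b.(rec X. b.(a.b.X\{a} + (0\{a,b}\{b} + b.(X + X))))\{a} + (0\{a,b}\{b} + b.((rec X. b.(a.b.X\{a} + (0\{a,b}\{b} + b.(X + X)))) + (rec X. b.(a.b.X\{a} + (0\{a,b}\{b} + b.(X + X)))))))\{a} ⊢ --b--▸ s6
  s6 = ((rec X. b.(a.b.X\{a} + (0\{a,b}\{b} + b.(X + X)))) + (rec X. b.(a.b.X\{a} + (0\{a,b}\{b} + b.(X + X)))))\{a} ⊢ --b--▸ s5
LTS(Q): 9 reachable states
  t0 = rec X. b.(a.b.X\{a} + (0\{a,b}\{b} + b.(X + X))) + c.0 ⊢ --b--▸ t1, --c--▸ t2
  t1 = a.b.(rec X. b.(a.b.X\{a} + (0\{a,b}\{b} + b.(X + X))) + c.0)\{a} + (0\{a,b}\{b} + b.((rec X. b.(a.b.X\{a} + (0\{a,b}\{b} + b.(X + X))) + c.0) + (rec X. b.(a.b.X\{a} + (0\{a,b}\{b} + b.(X + X))) + c.0))) ⊢ --a--▸ t3, --b--▸ t4
  t2 = 0 ⊢ (no moves)
  t3 = b.(rec X. b.(a.b.X\{a} + (0\{a,b}\{b} + b.(X + X))) + c.0)\{a} ⊢ --b--▸ t5
  t4 = (rec X. b.(a.b.X\{a} + (0\{a,b}\{b} + b.(X + X))) + c.0) + (rec X. b.(a.b.X\{a} + (0\{a,b}\{b} + b.(X + X))) + c.0) ⊢ --b--▸ t1, --c--▸ t2
  t5 = (rec X. b.(a.b.X\{a} + (0\{a,b}\{b} + b.(X + X))) + c.0)\{a} ⊢ --b--▸ t6, --c--▸ t7
  t6 = (a.b.(rec X. b.(a.b.X\{a} + (0\{a,b}\{b} + b.(X + X))) + c.0)\{a} + (0\{a,b}\{b} + b.((rec X. b.(a.b.X\{a} + (0\{a,b}\{b} + b.(X + X))) + c.0) + (rec X. b.(a.b.X\{a} + (0\{a,b}\{b} + b.(X + X))) + c.0))))\{a} ⊢ --b--▸ t8
  t7 = 0\{a} ⊢ (no moves)
  t8 = ((rec X. b.(a.b.X\{a} + (0\{a,b}\{b} + b.(X + X))) + c.0) + (rec X. b.(a.b.X\{a} + (0\{a,b}\{b} + b.(X + X))) + c.0))\{a} ⊢ --b--▸ t6, --c--▸ t7
Coarsest stable partition (strong bisimilarity classes):
  B0 = {s0, s3}
  B1 = {s1}
  B2 = {s2, s4, s5, s6}
  B3 = {t0, t4}
  B4 = {t1}
  B5 = {t3, t6}
  B6 = {t5, t8}
  B7 = {t2, t7}
s0 ∈ B0, t0 ∈ B3 → different blocks

P ≁ Q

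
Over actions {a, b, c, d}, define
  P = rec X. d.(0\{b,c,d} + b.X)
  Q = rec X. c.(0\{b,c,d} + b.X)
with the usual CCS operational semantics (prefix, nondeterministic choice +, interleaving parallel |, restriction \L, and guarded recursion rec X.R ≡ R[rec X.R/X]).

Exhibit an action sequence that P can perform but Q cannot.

LTS(P): 2 reachable states
  m0 = rec X. d.(0\{b,c,d} + b.X) | =d=> m1
  m1 = 0\{b,c,d} + b.(rec X. d.(0\{b,c,d} + b.X)) | =b=> m0
LTS(Q): 2 reachable states
  n0 = rec X. c.(0\{b,c,d} + b.X) | =c=> n1
  n1 = 0\{b,c,d} + b.(rec X. c.(0\{b,c,d} + b.X)) | =b=> n0
Run σ = ⟨d⟩ on P: start {m0}
  [1] d ⇒ {m1}
  ✓ P
Run σ = ⟨d⟩ on Q: start {n0}
  [1] d ⇒ ∅ (Q stuck)

d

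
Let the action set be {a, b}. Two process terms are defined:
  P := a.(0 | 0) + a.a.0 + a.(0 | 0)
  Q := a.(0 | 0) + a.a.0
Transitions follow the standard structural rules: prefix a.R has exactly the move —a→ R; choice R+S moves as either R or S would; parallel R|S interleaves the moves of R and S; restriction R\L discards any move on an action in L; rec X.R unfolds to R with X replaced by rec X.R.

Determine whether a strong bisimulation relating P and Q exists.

Reachable graph of P (4 states):
  m0 = a.(0 | 0) + a.a.0 + a.(0 | 0) has moves ··a··> m1, ··a··> m2
  m1 = 0 | 0 has moves deadlocked
  m2 = a.0 has moves ··a··> m3
  m3 = 0 has moves deadlocked
Reachable graph of Q (4 states):
  n0 = a.(0 | 0) + a.a.0 has moves ··a··> n1, ··a··> n2
  n1 = 0 | 0 has moves deadlocked
  n2 = a.0 has moves ··a··> n3
  n3 = 0 has moves deadlocked
Bisimilarity quotient blocks:
  B0 = {m0, n0}
  B1 = {m1, m3, n1, n3}
  B2 = {m2, n2}
m0 ∈ B0, n0 ∈ B0 → same block

P ~ Q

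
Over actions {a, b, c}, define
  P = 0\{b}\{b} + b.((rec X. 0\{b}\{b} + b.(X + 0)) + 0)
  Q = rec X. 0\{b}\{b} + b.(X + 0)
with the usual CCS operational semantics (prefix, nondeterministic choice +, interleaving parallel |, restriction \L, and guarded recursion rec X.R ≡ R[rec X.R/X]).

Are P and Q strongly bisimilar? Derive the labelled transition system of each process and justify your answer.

bisimilar

P's transition system — 2 states:
  p0 = 0\{b}\{b} + b.((rec X. 0\{b}\{b} + b.(X + 0)) + 0) ⊢ ··b··> p1
  p1 = (rec X. 0\{b}\{b} + b.(X + 0)) + 0 ⊢ ··b··> p1
Q's transition system — 2 states:
  q0 = rec X. 0\{b}\{b} + b.(X + 0) ⊢ ··b··> q1
  q1 = (rec X. 0\{b}\{b} + b.(X + 0)) + 0 ⊢ ··b··> q1
Bisimilarity quotient blocks:
  B0 = {p0, p1, q0, q1}
p0 ∈ B0, q0 ∈ B0 → same block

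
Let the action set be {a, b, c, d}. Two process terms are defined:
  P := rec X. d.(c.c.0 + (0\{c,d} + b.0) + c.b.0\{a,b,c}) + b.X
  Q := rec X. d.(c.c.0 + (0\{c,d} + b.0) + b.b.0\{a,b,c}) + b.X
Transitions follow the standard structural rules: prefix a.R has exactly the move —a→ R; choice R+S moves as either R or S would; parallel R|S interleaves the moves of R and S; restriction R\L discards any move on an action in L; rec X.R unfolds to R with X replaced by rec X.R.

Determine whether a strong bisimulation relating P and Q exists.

Reachable graph of P (6 states):
  p0 = rec X. d.(c.c.0 + (0\{c,d} + b.0) + c.b.0\{a,b,c}) + b.X → ··b··> p0, ··d··> p1
  p1 = c.c.0 + (0\{c,d} + b.0) + c.b.0\{a,b,c} → ··b··> p2, ··c··> p3, ··c··> p4
  p2 = 0 → ∅
  p3 = b.0\{a,b,c} → ··b··> p5
  p4 = c.0 → ··c··> p2
  p5 = 0\{a,b,c} → ∅
Reachable graph of Q (6 states):
  q0 = rec X. d.(c.c.0 + (0\{c,d} + b.0) + b.b.0\{a,b,c}) + b.X → ··b··> q0, ··d··> q1
  q1 = c.c.0 + (0\{c,d} + b.0) + b.b.0\{a,b,c} → ··b··> q2, ··b··> q3, ··c··> q4
  q2 = 0 → ∅
  q3 = b.0\{a,b,c} → ··b··> q5
  q4 = c.0 → ··c··> q2
  q5 = 0\{a,b,c} → ∅
Bisimilarity quotient blocks:
  B0 = {p0}
  B1 = {p1}
  B2 = {p3, q3}
  B3 = {p2, p5, q2, q5}
  B4 = {p4, q4}
  B5 = {q0}
  B6 = {q1}
p0 ∈ B0, q0 ∈ B5 → different blocks

NO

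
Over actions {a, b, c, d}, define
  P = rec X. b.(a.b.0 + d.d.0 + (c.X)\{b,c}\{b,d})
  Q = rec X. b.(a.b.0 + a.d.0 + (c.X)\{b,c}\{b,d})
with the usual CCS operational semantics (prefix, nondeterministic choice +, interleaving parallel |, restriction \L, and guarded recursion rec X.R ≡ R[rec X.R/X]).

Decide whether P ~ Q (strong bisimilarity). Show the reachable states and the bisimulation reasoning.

P ≁ Q

P's transition system — 5 states:
  s0 = rec X. b.(a.b.0 + d.d.0 + (c.X)\{b,c}\{b,d}) | —b→ s1
  s1 = a.b.0 + d.d.0 + (c.(rec X. b.(a.b.0 + d.d.0 + (c.X)\{b,c}\{b,d})))\{b,c}\{b,d} | —a→ s2, —d→ s3
  s2 = b.0 | —b→ s4
  s3 = d.0 | —d→ s4
  s4 = 0 | ∅
Q's transition system — 5 states:
  t0 = rec X. b.(a.b.0 + a.d.0 + (c.X)\{b,c}\{b,d}) | —b→ t1
  t1 = a.b.0 + a.d.0 + (c.(rec X. b.(a.b.0 + a.d.0 + (c.X)\{b,c}\{b,d})))\{b,c}\{b,d} | —a→ t2, —a→ t3
  t2 = b.0 | —b→ t4
  t3 = d.0 | —d→ t4
  t4 = 0 | ∅
Partition-refinement fixed point:
  B0 = {s0}
  B1 = {s1}
  B2 = {s2, t2}
  B3 = {s4, t4}
  B4 = {s3, t3}
  B5 = {t0}
  B6 = {t1}
s0 ∈ B0, t0 ∈ B5 → different blocks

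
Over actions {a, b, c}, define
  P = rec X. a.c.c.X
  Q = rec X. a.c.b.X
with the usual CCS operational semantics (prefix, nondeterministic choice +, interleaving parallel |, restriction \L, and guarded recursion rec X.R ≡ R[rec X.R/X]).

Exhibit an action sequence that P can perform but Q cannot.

acc

Reachable graph of P (3 states):
  m0 = rec X. a.c.c.X has moves --a--▸ m1
  m1 = c.c.(rec X. a.c.c.X) has moves --c--▸ m2
  m2 = c.(rec X. a.c.c.X) has moves --c--▸ m0
Reachable graph of Q (3 states):
  n0 = rec X. a.c.b.X has moves --a--▸ n1
  n1 = c.b.(rec X. a.c.b.X) has moves --c--▸ n2
  n2 = b.(rec X. a.c.b.X) has moves --b--▸ n0
Executing acc from P (initial set {m0}):
  [1] a ⇒ {m1}
  [2] c ⇒ {m2}
  [3] c ⇒ {m0}
  — P admits the full trace.
Executing acc from Q (initial set {n0}):
  [1] a ⇒ {n1}
  [2] c ⇒ {n2}
  [3] c ⇒ ∅  — Q cannot continue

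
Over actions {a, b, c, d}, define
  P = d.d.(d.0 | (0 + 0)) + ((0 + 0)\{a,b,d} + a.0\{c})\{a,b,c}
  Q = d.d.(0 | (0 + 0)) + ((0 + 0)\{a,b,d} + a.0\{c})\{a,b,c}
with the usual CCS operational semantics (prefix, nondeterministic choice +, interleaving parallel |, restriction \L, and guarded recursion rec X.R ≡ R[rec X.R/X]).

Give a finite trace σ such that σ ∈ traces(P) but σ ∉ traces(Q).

ddd

P's transition system — 4 states:
  s0 = d.d.(d.0 | (0 + 0)) + ((0 + 0)\{a,b,d} + a.0\{c})\{a,b,c} → -d-> s1
  s1 = d.(d.0 | (0 + 0)) → -d-> s2
  s2 = d.0 | (0 + 0) → -d-> s3
  s3 = 0 | (0 + 0) → ∅
Q's transition system — 3 states:
  t0 = d.d.(0 | (0 + 0)) + ((0 + 0)\{a,b,d} + a.0\{c})\{a,b,c} → -d-> t1
  t1 = d.(0 | (0 + 0)) → -d-> t2
  t2 = 0 | (0 + 0) → ∅
Trace ⟨ddd⟩ through P, begin at {s0}:
  [1] d ⇒ {s1}
  [2] d ⇒ {s2}
  [3] d ⇒ {s3}
  P completes σ.
Trace ⟨ddd⟩ through Q, begin at {t0}:
  [1] d ⇒ {t1}
  [2] d ⇒ {t2}
  [3] d ⇒ no successor for Q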